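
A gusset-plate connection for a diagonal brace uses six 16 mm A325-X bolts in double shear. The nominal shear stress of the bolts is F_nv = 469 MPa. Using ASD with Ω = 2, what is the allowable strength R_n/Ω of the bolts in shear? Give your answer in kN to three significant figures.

A_b = π × 16² / 4 = 201.1 mm².
R_n = F_nv · A_b · n · n_s = 469 × 201.1 × 6 × 2 / 1000 = 1132 kN.
Allowable strength R_n/Ω = 1132 / 2 = 566 kN.

566 kN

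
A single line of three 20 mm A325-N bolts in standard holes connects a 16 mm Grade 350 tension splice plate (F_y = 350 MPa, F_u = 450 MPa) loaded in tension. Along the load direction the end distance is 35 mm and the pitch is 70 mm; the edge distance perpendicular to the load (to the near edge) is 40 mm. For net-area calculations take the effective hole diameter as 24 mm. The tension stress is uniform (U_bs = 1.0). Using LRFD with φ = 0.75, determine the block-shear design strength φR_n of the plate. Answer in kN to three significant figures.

524 kN

Shear plane L_v = 35 + 2·70 = 175 mm; A_gv = 175 × 16 = 2800 mm².
A_nv = (175 − 2.5·24) × 16 = 1840 mm².
A_nt = (40 − 0.5·24) × 16 = 448 mm².
0.6 F_u A_nv = 496.8 kN; 0.6 F_y A_gv = 588 kN → shear rupture governs the shear term.
R_n = 496.8 + 1.0 × 450 × 448 / 1000 = 698.4 kN.
Design strength φR_n = 0.75 × 698.4 = 524 kN.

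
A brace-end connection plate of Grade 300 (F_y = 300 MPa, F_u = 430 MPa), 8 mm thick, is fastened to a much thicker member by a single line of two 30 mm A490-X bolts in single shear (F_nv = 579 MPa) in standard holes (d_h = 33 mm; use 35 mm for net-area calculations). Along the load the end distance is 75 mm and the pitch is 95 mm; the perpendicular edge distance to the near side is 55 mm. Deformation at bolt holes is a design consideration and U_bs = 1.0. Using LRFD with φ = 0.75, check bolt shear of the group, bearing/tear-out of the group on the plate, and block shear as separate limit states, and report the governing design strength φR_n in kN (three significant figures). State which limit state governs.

279 kN (block shear governs)

Bolt shear: A_b = π·30²/4 = 706.9 mm²; R_n = 579 × 706.9 × 2 × 1 / 1000 = 818.5 kN → 0.75 × 818.5 = 614 kN.
Bearing: edge l_c = 58.5, r_n = 241.5 kN; interior l_c = 62, r_n = 247.7 kN; R_n = 241.5 + 1·247.7 = 489.2 kN → 367 kN.
Block shear: A_gv = 1360, A_nv = 940, A_nt = 300 mm²; R_n = min(0.6F_uA_nv, 0.6F_yA_gv) + U_bs·F_u·A_nt = 371.5 kN → 279 kN.
Block shear governs: 279 kN.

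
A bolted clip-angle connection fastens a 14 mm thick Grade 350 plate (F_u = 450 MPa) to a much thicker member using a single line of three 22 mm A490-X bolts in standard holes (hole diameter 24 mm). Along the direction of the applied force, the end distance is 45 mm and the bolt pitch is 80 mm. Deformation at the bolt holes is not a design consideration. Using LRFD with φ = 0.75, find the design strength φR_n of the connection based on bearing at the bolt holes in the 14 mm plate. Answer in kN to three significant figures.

858 kN

Per bolt r_n = 1.5 l_c t F_u ≤ 3.0 d t F_u; upper limit = 3.0 × 22 × 14 × 450 / 1000 = 415.8 kN.
Edge bolt: l_c = 45 − 24/2 = 33 mm → 1.5 × 33 × 14 × 450 / 1000 = 311.9 → r_n = 311.9 kN.
Interior bolts: l_c = 80 − 24 = 56 mm → 1.5 × 56 × 14 × 450 / 1000 = 529.2 → r_n = 415.8 kN.
R_n = 1 × 311.9 + 2 × 415.8 = 1143 kN.
Design strength φR_n = 0.75 × 1143 = 858 kN.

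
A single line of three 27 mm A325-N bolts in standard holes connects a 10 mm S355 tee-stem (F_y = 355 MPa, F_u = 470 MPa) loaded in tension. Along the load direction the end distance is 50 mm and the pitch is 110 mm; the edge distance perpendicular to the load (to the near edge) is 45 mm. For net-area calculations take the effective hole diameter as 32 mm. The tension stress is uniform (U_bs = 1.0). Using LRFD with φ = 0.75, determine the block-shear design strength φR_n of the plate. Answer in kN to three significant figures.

504 kN

Shear plane L_v = 50 + 2·110 = 270 mm; A_gv = 270 × 10 = 2700 mm².
A_nv = (270 − 2.5·32) × 10 = 1900 mm².
A_nt = (45 − 0.5·32) × 10 = 290 mm².
0.6 F_u A_nv = 535.8 kN; 0.6 F_y A_gv = 575.1 kN → shear rupture governs the shear term.
R_n = 535.8 + 1.0 × 470 × 290 / 1000 = 672.1 kN.
Design strength φR_n = 0.75 × 672.1 = 504 kN.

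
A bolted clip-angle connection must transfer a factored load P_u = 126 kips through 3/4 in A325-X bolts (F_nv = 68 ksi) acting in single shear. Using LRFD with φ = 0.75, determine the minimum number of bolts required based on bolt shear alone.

A_b = π·0.75²/4 = 0.4418 in².
Per-bolt design strength φR_n = 0.75 × 68 × 0.4418 × 1 = 22.53 kips.
n ≥ 126 / 22.53 = 5.592 → use 6 bolts.

6 bolts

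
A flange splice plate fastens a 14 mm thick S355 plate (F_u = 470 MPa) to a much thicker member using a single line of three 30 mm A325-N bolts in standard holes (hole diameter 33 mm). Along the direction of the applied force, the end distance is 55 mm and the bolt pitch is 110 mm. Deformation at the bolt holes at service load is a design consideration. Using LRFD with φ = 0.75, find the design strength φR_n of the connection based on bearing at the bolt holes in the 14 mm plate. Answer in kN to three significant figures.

Per bolt r_n = 1.2 l_c t F_u ≤ 2.4 d t F_u; upper limit = 2.4 × 30 × 14 × 470 / 1000 = 473.8 kN.
Edge bolt: l_c = 55 − 33/2 = 38.5 mm → 1.2 × 38.5 × 14 × 470 / 1000 = 304 → r_n = 304 kN.
Interior bolts: l_c = 110 − 33 = 77 mm → 1.2 × 77 × 14 × 470 / 1000 = 608 → r_n = 473.8 kN.
R_n = 1 × 304 + 2 × 473.8 = 1252 kN.
Design strength φR_n = 0.75 × 1252 = 939 kN.

939 kN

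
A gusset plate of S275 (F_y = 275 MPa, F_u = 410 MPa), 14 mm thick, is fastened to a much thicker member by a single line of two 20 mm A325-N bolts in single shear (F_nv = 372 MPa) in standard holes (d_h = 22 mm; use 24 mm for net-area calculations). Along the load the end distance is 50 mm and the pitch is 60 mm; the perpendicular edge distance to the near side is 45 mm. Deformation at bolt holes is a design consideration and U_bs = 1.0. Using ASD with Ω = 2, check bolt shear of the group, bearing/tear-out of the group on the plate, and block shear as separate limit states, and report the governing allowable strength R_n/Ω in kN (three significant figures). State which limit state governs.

117 kN (bolt shear governs)

Bolt shear: A_b = π·20²/4 = 314.2 mm²; R_n = 372 × 314.2 × 2 × 1 / 1000 = 233.7 kN → 233.7 / 2 = 117 kN.
Bearing: edge l_c = 39, r_n = 268.6 kN; interior l_c = 38, r_n = 261.7 kN; R_n = 268.6 + 1·261.7 = 530.4 kN → 265 kN.
Block shear: A_gv = 1540, A_nv = 1036, A_nt = 462 mm²; R_n = min(0.6F_uA_nv, 0.6F_yA_gv) + U_bs·F_u·A_nt = 443.5 kN → 222 kN.
Bolt shear governs: 117 kN.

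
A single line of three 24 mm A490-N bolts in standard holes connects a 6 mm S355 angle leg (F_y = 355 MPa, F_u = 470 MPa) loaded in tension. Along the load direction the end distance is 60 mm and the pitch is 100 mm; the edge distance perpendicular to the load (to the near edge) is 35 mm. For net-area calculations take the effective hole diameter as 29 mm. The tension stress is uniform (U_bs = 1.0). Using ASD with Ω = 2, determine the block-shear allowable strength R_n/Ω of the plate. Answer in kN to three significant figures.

Shear plane L_v = 60 + 2·100 = 260 mm; A_gv = 260 × 6 = 1560 mm².
A_nv = (260 − 2.5·29) × 6 = 1125 mm².
A_nt = (35 − 0.5·29) × 6 = 123 mm².
0.6 F_u A_nv = 317.2 kN; 0.6 F_y A_gv = 332.3 kN → shear rupture governs the shear term.
R_n = 317.2 + 1.0 × 470 × 123 / 1000 = 375.1 kN.
Allowable strength R_n/Ω = 375.1 / 2 = 188 kN.

188 kN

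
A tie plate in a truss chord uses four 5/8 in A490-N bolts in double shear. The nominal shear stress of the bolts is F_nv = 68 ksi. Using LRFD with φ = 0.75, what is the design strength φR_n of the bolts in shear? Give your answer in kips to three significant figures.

125 kips

A_b = π × 0.625² / 4 = 0.3068 in².
R_n = F_nv · A_b · n · n_s = 68 × 0.3068 × 4 × 2 = 166.9 kips.
Design strength φR_n = 0.75 × 166.9 = 125 kips.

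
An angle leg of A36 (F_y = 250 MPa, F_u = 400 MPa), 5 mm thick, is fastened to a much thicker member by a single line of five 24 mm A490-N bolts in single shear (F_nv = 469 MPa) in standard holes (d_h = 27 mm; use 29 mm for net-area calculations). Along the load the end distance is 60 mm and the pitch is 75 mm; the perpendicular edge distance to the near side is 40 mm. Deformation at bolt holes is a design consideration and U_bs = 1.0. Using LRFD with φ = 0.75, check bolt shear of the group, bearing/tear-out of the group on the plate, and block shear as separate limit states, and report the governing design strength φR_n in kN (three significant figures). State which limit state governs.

Bolt shear: A_b = π·24²/4 = 452.4 mm²; R_n = 469 × 452.4 × 5 × 1 / 1000 = 1061 kN → 0.75 × 1061 = 796 kN.
Bearing: edge l_c = 46.5, r_n = 111.6 kN; interior l_c = 48, r_n = 115.2 kN; R_n = 111.6 + 4·115.2 = 572.4 kN → 429 kN.
Block shear: A_gv = 1800, A_nv = 1148, A_nt = 127.5 mm²; R_n = min(0.6F_uA_nv, 0.6F_yA_gv) + U_bs·F_u·A_nt = 321 kN → 241 kN.
Block shear governs: 241 kN.

241 kN (block shear governs)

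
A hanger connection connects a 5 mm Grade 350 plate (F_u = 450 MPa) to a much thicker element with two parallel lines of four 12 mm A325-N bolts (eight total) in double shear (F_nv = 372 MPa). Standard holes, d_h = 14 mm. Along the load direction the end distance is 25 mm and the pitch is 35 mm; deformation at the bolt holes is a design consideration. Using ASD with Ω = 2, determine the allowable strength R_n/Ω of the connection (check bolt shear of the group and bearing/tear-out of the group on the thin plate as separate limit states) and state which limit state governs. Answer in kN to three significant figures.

Bolt shear: A_b = π·12²/4 = 113.1 mm²; R_n = 372 × 113.1 × 8 × 2 / 1000 = 673.2 kN → 673.2 / 2 = 337 kN.
Bearing (1.2 l_c t F_u ≤ 2.4 d t F_u): upper limit = 2.4·12·5·450 / 1000 = 64.8 kN.
  Edge l_c = 25 − 14/2 = 18 → r_n = 48.6 kN; interior l_c = 35 − 14 = 21 → r_n = 56.7 kN.
  R_n,bearing = 2·48.6 + 6·56.7 = 437.4 kN → 437.4 / 2 = 219 kN.
Bearing governs: 219 kN.

219 kN (bearing governs)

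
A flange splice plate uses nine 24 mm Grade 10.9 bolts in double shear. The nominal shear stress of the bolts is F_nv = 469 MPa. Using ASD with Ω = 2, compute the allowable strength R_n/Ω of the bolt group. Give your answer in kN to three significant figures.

A_b = π × 24² / 4 = 452.4 mm².
R_n = F_nv · A_b · n · n_s = 469 × 452.4 × 9 × 2 / 1000 = 3819 kN.
Allowable strength R_n/Ω = 3819 / 2 = 1910 kN.

1910 kN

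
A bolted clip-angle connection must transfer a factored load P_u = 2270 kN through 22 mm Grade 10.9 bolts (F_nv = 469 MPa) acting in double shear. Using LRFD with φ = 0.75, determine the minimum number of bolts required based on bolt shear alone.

A_b = π·22²/4 = 380.1 mm².
Per-bolt design strength φR_n = 0.75 × 469 × 380.1 × 2 / 1000 = 267.4 kN.
n ≥ 2270 / 267.4 = 8.488 → use 9 bolts.

9 bolts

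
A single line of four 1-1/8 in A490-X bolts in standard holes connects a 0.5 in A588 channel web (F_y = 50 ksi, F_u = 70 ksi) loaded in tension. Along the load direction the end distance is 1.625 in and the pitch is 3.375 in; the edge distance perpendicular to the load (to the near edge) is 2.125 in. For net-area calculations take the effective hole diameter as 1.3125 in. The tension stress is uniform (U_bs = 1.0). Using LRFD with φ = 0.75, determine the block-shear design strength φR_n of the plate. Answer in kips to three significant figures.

Shear plane L_v = 1.625 + 3·3.375 = 11.75 in; A_gv = 11.75 × 0.5 = 5.875 in².
A_nv = (11.75 − 3.5·1.3125) × 0.5 = 3.578 in².
A_nt = (2.125 − 0.5·1.3125) × 0.5 = 0.7344 in².
0.6 F_u A_nv = 150.3 kips; 0.6 F_y A_gv = 176.2 kips → shear rupture governs the shear term.
R_n = 150.3 + 1.0 × 70 × 0.7344 = 201.7 kips.
Design strength φR_n = 0.75 × 201.7 = 151 kips.

151 kips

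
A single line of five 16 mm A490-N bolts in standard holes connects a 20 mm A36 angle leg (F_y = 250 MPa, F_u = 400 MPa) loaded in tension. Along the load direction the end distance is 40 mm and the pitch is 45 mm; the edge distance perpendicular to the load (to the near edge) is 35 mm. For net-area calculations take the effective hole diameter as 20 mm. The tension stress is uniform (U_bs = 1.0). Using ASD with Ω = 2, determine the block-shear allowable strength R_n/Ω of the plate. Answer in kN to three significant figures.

Shear plane L_v = 40 + 4·45 = 220 mm; A_gv = 220 × 20 = 4400 mm².
A_nv = (220 − 4.5·20) × 20 = 2600 mm².
A_nt = (35 − 0.5·20) × 20 = 500 mm².
0.6 F_u A_nv = 624 kN; 0.6 F_y A_gv = 660 kN → shear rupture governs the shear term.
R_n = 624 + 1.0 × 400 × 500 / 1000 = 824 kN.
Allowable strength R_n/Ω = 824 / 2 = 412 kN.

412 kN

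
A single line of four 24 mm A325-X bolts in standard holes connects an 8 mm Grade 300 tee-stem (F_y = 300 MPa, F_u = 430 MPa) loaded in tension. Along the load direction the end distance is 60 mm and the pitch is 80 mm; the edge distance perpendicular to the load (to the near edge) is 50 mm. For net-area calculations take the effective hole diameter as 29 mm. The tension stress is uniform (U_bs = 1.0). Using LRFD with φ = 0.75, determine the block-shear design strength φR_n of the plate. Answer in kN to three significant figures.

Shear plane L_v = 60 + 3·80 = 300 mm; A_gv = 300 × 8 = 2400 mm².
A_nv = (300 − 3.5·29) × 8 = 1588 mm².
A_nt = (50 − 0.5·29) × 8 = 284 mm².
0.6 F_u A_nv = 409.7 kN; 0.6 F_y A_gv = 432 kN → shear rupture governs the shear term.
R_n = 409.7 + 1.0 × 430 × 284 / 1000 = 531.8 kN.
Design strength φR_n = 0.75 × 531.8 = 399 kN.

399 kN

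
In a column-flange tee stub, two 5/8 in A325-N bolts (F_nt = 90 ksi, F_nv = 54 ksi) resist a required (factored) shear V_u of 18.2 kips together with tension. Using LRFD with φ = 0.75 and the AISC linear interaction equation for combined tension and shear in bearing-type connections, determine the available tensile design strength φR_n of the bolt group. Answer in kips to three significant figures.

A_b = π·0.625²/4 = 0.3068 in²; f_rv = 18.2 / (2 × 0.3068) = 29.66 ksi.
F'_nt = 1.3 F_nt − (F_nt / φF_nv) f_rv = 1.3·90 − (90/(0.75·54))·29.66 = 51.09 ksi, capped at F_nt → F'_nt = 51.09 ksi.
R_n = F'_nt · A_b · n = 51.09 × 0.3068 × 2 = 31.35 kips.
Design strength φR_n = 0.75 × 31.35 = 23.5 kips.

23.5 kips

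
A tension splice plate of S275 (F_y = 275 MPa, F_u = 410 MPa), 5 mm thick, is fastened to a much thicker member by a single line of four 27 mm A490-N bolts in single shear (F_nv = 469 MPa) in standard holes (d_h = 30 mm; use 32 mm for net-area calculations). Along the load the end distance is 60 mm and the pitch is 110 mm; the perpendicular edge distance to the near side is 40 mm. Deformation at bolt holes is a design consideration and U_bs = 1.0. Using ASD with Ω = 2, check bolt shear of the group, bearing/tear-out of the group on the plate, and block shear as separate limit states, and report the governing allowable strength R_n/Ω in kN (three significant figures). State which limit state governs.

Bolt shear: A_b = π·27²/4 = 572.6 mm²; R_n = 469 × 572.6 × 4 × 1 / 1000 = 1074 kN → 1074 / 2 = 537 kN.
Bearing: edge l_c = 45, r_n = 110.7 kN; interior l_c = 80, r_n = 132.8 kN; R_n = 110.7 + 3·132.8 = 509.2 kN → 255 kN.
Block shear: A_gv = 1950, A_nv = 1390, A_nt = 120 mm²; R_n = min(0.6F_uA_nv, 0.6F_yA_gv) + U_bs·F_u·A_nt = 370.9 kN → 185 kN.
Block shear governs: 185 kN.

185 kN (block shear governs)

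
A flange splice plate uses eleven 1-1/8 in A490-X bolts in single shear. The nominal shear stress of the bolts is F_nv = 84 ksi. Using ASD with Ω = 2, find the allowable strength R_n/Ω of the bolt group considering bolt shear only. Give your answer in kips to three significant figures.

459 kips

A_b = π × 1.125² / 4 = 0.994 in².
R_n = F_nv · A_b · n · n_s = 84 × 0.994 × 11 × 1 = 918.5 kips.
Allowable strength R_n/Ω = 918.5 / 2 = 459 kips.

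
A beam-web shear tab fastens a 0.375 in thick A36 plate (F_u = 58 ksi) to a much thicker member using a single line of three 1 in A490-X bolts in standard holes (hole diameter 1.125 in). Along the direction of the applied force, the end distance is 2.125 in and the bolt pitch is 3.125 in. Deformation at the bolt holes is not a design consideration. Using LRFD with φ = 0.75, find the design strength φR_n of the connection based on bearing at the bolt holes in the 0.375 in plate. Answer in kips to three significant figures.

Per bolt r_n = 1.5 l_c t F_u ≤ 3.0 d t F_u; upper limit = 3.0 × 1 × 0.375 × 58 = 65.25 kips.
Edge bolt: l_c = 2.125 − 1.125/2 = 1.562 in → 1.5 × 1.562 × 0.375 × 58 = 50.98 → r_n = 50.98 kips.
Interior bolts: l_c = 3.125 − 1.125 = 2 in → 1.5 × 2 × 0.375 × 58 = 65.25 → r_n = 65.25 kips.
R_n = 1 × 50.98 + 2 × 65.25 = 181.5 kips.
Design strength φR_n = 0.75 × 181.5 = 136 kips.

136 kips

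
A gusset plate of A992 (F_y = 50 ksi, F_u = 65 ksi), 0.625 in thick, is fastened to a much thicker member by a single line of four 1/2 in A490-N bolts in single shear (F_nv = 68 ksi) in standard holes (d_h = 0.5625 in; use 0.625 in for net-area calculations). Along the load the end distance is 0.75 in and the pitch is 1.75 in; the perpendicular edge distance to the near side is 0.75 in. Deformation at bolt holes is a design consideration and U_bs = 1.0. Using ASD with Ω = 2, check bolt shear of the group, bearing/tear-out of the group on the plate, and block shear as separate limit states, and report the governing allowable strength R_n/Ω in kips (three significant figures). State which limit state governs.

26.7 kips (bolt shear governs)

Bolt shear: A_b = π·0.5²/4 = 0.1963 in²; R_n = 68 × 0.1963 × 4 × 1 = 53.41 kips → 53.41 / 2 = 26.7 kips.
Bearing: edge l_c = 0.4688, r_n = 22.85 kips; interior l_c = 1.188, r_n = 48.75 kips; R_n = 22.85 + 3·48.75 = 169.1 kips → 84.6 kips.
Block shear: A_gv = 3.75, A_nv = 2.383, A_nt = 0.2734 in²; R_n = min(0.6F_uA_nv, 0.6F_yA_gv) + U_bs·F_u·A_nt = 110.7 kips → 55.4 kips.
Bolt shear governs: 26.7 kips.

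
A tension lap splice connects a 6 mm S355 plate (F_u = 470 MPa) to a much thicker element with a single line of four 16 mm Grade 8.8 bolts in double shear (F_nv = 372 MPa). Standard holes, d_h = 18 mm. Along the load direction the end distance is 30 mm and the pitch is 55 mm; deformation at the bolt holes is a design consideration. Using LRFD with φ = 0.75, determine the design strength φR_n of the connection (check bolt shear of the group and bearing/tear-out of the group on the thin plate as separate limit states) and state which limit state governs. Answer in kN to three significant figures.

297 kN (bearing governs)

Bolt shear: A_b = π·16²/4 = 201.1 mm²; R_n = 372 × 201.1 × 4 × 2 / 1000 = 598.4 kN → 0.75 × 598.4 = 449 kN.
Bearing (1.2 l_c t F_u ≤ 2.4 d t F_u): upper limit = 2.4·16·6·470 / 1000 = 108.3 kN.
  Edge l_c = 30 − 18/2 = 21 → r_n = 71.06 kN; interior l_c = 55 − 18 = 37 → r_n = 108.3 kN.
  R_n,bearing = 1·71.06 + 3·108.3 = 395.9 kN → 0.75 × 395.9 = 297 kN.
Bearing governs: 297 kN.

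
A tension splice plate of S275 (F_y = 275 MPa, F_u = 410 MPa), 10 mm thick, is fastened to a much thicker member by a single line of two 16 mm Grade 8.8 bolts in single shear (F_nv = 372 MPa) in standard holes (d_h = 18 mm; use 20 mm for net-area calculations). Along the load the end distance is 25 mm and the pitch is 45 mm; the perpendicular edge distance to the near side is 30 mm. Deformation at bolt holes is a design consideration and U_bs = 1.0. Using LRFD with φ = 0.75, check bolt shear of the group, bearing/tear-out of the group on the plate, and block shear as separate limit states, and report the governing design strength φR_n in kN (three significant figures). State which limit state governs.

Bolt shear: A_b = π·16²/4 = 201.1 mm²; R_n = 372 × 201.1 × 2 × 1 / 1000 = 149.6 kN → 0.75 × 149.6 = 112 kN.
Bearing: edge l_c = 16, r_n = 78.72 kN; interior l_c = 27, r_n = 132.8 kN; R_n = 78.72 + 1·132.8 = 211.6 kN → 159 kN.
Block shear: A_gv = 700, A_nv = 400, A_nt = 200 mm²; R_n = min(0.6F_uA_nv, 0.6F_yA_gv) + U_bs·F_u·A_nt = 180.4 kN → 135 kN.
Bolt shear governs: 112 kN.

112 kN (bolt shear governs)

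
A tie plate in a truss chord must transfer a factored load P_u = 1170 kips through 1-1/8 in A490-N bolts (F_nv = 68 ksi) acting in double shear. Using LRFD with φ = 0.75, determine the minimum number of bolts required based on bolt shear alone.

12 bolts

A_b = π·1.125²/4 = 0.994 in².
Per-bolt design strength φR_n = 0.75 × 68 × 0.994 × 2 = 101.4 kips.
n ≥ 1170 / 101.4 = 11.54 → use 12 bolts.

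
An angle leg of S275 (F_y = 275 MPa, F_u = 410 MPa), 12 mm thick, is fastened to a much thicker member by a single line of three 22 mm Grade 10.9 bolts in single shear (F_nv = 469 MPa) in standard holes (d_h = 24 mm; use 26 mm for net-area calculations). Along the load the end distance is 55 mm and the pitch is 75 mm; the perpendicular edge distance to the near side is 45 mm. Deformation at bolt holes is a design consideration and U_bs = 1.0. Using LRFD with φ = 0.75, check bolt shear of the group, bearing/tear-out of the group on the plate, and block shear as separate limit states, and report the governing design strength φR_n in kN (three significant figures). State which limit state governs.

Bolt shear: A_b = π·22²/4 = 380.1 mm²; R_n = 469 × 380.1 × 3 × 1 / 1000 = 534.8 kN → 0.75 × 534.8 = 401 kN.
Bearing: edge l_c = 43, r_n = 253.9 kN; interior l_c = 51, r_n = 259.8 kN; R_n = 253.9 + 2·259.8 = 773.4 kN → 580 kN.
Block shear: A_gv = 2460, A_nv = 1680, A_nt = 384 mm²; R_n = min(0.6F_uA_nv, 0.6F_yA_gv) + U_bs·F_u·A_nt = 563.3 kN → 423 kN.
Bolt shear governs: 401 kN.

401 kN (bolt shear governs)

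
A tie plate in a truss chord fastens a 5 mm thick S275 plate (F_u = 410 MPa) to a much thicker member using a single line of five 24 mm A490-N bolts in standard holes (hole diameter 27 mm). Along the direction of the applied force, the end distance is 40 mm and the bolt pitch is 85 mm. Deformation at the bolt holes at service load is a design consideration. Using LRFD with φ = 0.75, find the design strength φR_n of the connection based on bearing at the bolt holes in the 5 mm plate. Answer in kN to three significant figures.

Per bolt r_n = 1.2 l_c t F_u ≤ 2.4 d t F_u; upper limit = 2.4 × 24 × 5 × 410 / 1000 = 118.1 kN.
Edge bolt: l_c = 40 − 27/2 = 26.5 mm → 1.2 × 26.5 × 5 × 410 / 1000 = 65.19 → r_n = 65.19 kN.
Interior bolts: l_c = 85 − 27 = 58 mm → 1.2 × 58 × 5 × 410 / 1000 = 142.7 → r_n = 118.1 kN.
R_n = 1 × 65.19 + 4 × 118.1 = 537.5 kN.
Design strength φR_n = 0.75 × 537.5 = 403 kN.

403 kN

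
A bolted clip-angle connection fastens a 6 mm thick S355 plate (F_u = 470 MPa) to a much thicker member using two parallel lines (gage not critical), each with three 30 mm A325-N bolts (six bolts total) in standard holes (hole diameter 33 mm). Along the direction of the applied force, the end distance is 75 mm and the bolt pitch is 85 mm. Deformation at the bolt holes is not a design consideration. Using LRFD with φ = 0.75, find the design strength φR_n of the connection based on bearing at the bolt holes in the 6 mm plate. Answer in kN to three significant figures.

1030 kN

Per bolt r_n = 1.5 l_c t F_u ≤ 3.0 d t F_u; upper limit = 3.0 × 30 × 6 × 470 / 1000 = 253.8 kN.
Edge bolt: l_c = 75 − 33/2 = 58.5 mm → 1.5 × 58.5 × 6 × 470 / 1000 = 247.5 → r_n = 247.5 kN.
Interior bolts: l_c = 85 − 33 = 52 mm → 1.5 × 52 × 6 × 470 / 1000 = 220 → r_n = 220 kN.
R_n = 2 × 247.5 + 4 × 220 = 1375 kN.
Design strength φR_n = 0.75 × 1375 = 1030 kN.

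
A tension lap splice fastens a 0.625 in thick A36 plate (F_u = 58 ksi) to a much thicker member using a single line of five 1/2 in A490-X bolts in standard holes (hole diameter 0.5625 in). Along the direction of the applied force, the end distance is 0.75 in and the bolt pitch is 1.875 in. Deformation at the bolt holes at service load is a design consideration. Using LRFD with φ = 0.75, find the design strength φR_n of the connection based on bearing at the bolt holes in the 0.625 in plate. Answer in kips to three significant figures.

146 kips

Per bolt r_n = 1.2 l_c t F_u ≤ 2.4 d t F_u; upper limit = 2.4 × 0.5 × 0.625 × 58 = 43.5 kips.
Edge bolt: l_c = 0.75 − 0.5625/2 = 0.4688 in → 1.2 × 0.4688 × 0.625 × 58 = 20.39 → r_n = 20.39 kips.
Interior bolts: l_c = 1.875 − 0.5625 = 1.312 in → 1.2 × 1.312 × 0.625 × 58 = 57.09 → r_n = 43.5 kips.
R_n = 1 × 20.39 + 4 × 43.5 = 194.4 kips.
Design strength φR_n = 0.75 × 194.4 = 146 kips.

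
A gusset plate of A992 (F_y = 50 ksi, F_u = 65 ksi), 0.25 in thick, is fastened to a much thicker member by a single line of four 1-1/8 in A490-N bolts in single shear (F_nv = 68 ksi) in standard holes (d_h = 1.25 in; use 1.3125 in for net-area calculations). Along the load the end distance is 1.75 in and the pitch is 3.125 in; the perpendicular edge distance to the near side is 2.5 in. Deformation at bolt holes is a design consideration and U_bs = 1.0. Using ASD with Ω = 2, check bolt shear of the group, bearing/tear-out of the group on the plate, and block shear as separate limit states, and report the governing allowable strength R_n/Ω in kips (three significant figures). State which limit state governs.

46.8 kips (block shear governs)

Bolt shear: A_b = π·1.125²/4 = 0.994 in²; R_n = 68 × 0.994 × 4 × 1 = 270.4 kips → 270.4 / 2 = 135 kips.
Bearing: edge l_c = 1.125, r_n = 21.94 kips; interior l_c = 1.875, r_n = 36.56 kips; R_n = 21.94 + 3·36.56 = 131.6 kips → 65.8 kips.
Block shear: A_gv = 2.781, A_nv = 1.633, A_nt = 0.4609 in²; R_n = min(0.6F_uA_nv, 0.6F_yA_gv) + U_bs·F_u·A_nt = 93.64 kips → 46.8 kips.
Block shear governs: 46.8 kips.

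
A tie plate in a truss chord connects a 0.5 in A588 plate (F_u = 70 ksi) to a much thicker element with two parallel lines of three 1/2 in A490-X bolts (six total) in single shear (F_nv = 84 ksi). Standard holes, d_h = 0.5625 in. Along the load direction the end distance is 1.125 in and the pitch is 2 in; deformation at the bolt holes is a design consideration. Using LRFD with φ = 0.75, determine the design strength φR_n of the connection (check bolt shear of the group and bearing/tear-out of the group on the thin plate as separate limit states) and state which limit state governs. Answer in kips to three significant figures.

Bolt shear: A_b = π·0.5²/4 = 0.1963 in²; R_n = 84 × 0.1963 × 6 × 1 = 98.96 kips → 0.75 × 98.96 = 74.2 kips.
Bearing (1.2 l_c t F_u ≤ 2.4 d t F_u): upper limit = 2.4·0.5·0.5·70 = 42 kips.
  Edge l_c = 1.125 − 0.5625/2 = 0.8438 → r_n = 35.44 kips; interior l_c = 2 − 0.5625 = 1.438 → r_n = 42 kips.
  R_n,bearing = 2·35.44 + 4·42 = 238.9 kips → 0.75 × 238.9 = 179 kips.
Bolt shear governs: 74.2 kips.

74.2 kips (bolt shear governs)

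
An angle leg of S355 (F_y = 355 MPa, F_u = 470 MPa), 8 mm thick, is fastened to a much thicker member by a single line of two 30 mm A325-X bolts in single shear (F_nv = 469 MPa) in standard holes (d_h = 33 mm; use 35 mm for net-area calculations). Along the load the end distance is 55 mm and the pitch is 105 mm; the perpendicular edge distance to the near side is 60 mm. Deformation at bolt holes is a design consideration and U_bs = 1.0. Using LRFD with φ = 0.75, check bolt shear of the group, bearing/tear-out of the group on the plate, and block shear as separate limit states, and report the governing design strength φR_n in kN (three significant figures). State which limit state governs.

302 kN (block shear governs)

Bolt shear: A_b = π·30²/4 = 706.9 mm²; R_n = 469 × 706.9 × 2 × 1 / 1000 = 663 kN → 0.75 × 663 = 497 kN.
Bearing: edge l_c = 38.5, r_n = 173.7 kN; interior l_c = 72, r_n = 270.7 kN; R_n = 173.7 + 1·270.7 = 444.4 kN → 333 kN.
Block shear: A_gv = 1280, A_nv = 860, A_nt = 340 mm²; R_n = min(0.6F_uA_nv, 0.6F_yA_gv) + U_bs·F_u·A_nt = 402.3 kN → 302 kN.
Block shear governs: 302 kN.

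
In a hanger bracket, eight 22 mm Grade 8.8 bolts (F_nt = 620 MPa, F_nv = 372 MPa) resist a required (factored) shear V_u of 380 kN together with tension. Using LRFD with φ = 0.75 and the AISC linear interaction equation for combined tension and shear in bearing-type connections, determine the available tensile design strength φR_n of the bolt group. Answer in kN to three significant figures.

1200 kN

A_b = π·22²/4 = 380.1 mm²; f_rv = 380 × 1000 / (8 × 380.1) = 125 MPa.
F'_nt = 1.3 F_nt − (F_nt / φF_nv) f_rv = 1.3·620 − (620/(0.75·372))·125 = 528.3 MPa, capped at F_nt → F'_nt = 528.3 MPa.
R_n = F'_nt · A_b · n = 528.3 × 380.1 × 8 / 1000 = 1607 kN.
Design strength φR_n = 0.75 × 1607 = 1200 kN.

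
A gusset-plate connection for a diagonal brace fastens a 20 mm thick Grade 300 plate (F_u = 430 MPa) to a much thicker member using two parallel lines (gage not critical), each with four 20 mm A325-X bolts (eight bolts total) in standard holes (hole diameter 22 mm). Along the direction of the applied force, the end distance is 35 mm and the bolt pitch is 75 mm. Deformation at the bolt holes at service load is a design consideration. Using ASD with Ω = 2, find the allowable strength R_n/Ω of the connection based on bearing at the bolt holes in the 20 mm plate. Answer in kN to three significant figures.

Per bolt r_n = 1.2 l_c t F_u ≤ 2.4 d t F_u; upper limit = 2.4 × 20 × 20 × 430 / 1000 = 412.8 kN.
Edge bolt: l_c = 35 − 22/2 = 24 mm → 1.2 × 24 × 20 × 430 / 1000 = 247.7 → r_n = 247.7 kN.
Interior bolts: l_c = 75 − 22 = 53 mm → 1.2 × 53 × 20 × 430 / 1000 = 547 → r_n = 412.8 kN.
R_n = 2 × 247.7 + 6 × 412.8 = 2972 kN.
Allowable strength R_n/Ω = 2972 / 2 = 1490 kN.

1490 kN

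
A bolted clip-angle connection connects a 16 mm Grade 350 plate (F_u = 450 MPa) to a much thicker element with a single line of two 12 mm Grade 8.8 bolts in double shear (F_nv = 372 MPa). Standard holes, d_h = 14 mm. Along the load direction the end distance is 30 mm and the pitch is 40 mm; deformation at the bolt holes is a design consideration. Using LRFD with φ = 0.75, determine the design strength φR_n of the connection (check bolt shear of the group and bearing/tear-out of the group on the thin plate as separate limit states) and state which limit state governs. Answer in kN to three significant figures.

Bolt shear: A_b = π·12²/4 = 113.1 mm²; R_n = 372 × 113.1 × 2 × 2 / 1000 = 168.3 kN → 0.75 × 168.3 = 126 kN.
Bearing (1.2 l_c t F_u ≤ 2.4 d t F_u): upper limit = 2.4·12·16·450 / 1000 = 207.4 kN.
  Edge l_c = 30 − 14/2 = 23 → r_n = 198.7 kN; interior l_c = 40 − 14 = 26 → r_n = 207.4 kN.
  R_n,bearing = 1·198.7 + 1·207.4 = 406.1 kN → 0.75 × 406.1 = 305 kN.
Bolt shear governs: 126 kN.

126 kN (bolt shear governs)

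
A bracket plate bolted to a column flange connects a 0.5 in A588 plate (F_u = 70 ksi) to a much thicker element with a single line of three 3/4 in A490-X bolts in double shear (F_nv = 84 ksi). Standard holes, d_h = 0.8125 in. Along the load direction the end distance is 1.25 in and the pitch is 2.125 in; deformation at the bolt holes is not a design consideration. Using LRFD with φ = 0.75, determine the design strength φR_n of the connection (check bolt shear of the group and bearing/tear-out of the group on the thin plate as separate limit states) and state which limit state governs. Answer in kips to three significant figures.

137 kips (bearing governs)

Bolt shear: A_b = π·0.75²/4 = 0.4418 in²; R_n = 84 × 0.4418 × 3 × 2 = 222.7 kips → 0.75 × 222.7 = 167 kips.
Bearing (1.5 l_c t F_u ≤ 3.0 d t F_u): upper limit = 3.0·0.75·0.5·70 = 78.75 kips.
  Edge l_c = 1.25 − 0.8125/2 = 0.8438 → r_n = 44.3 kips; interior l_c = 2.125 − 0.8125 = 1.312 → r_n = 68.91 kips.
  R_n,bearing = 1·44.3 + 2·68.91 = 182.1 kips → 0.75 × 182.1 = 137 kips.
Bearing governs: 137 kips.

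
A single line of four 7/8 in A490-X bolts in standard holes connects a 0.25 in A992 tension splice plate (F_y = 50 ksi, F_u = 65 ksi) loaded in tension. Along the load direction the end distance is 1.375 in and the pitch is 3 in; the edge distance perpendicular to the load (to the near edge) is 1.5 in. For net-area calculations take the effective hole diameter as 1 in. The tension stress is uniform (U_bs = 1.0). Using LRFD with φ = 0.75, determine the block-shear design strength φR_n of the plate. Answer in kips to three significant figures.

Shear plane L_v = 1.375 + 3·3 = 10.38 in; A_gv = 10.38 × 0.25 = 2.594 in².
A_nv = (10.38 − 3.5·1) × 0.25 = 1.719 in².
A_nt = (1.5 − 0.5·1) × 0.25 = 0.25 in².
0.6 F_u A_nv = 67.03 kips; 0.6 F_y A_gv = 77.81 kips → shear rupture governs the shear term.
R_n = 67.03 + 1.0 × 65 × 0.25 = 83.28 kips.
Design strength φR_n = 0.75 × 83.28 = 62.5 kips.

62.5 kips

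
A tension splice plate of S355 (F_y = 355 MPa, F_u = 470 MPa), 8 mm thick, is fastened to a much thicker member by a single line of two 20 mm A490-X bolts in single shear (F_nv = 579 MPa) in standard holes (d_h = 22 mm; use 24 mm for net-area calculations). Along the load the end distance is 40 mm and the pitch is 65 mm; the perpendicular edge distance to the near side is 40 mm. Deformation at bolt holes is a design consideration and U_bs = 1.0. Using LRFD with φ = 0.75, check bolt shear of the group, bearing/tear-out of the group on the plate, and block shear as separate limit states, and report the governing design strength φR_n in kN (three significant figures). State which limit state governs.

196 kN (block shear governs)

Bolt shear: A_b = π·20²/4 = 314.2 mm²; R_n = 579 × 314.2 × 2 × 1 / 1000 = 363.8 kN → 0.75 × 363.8 = 273 kN.
Bearing: edge l_c = 29, r_n = 130.8 kN; interior l_c = 43, r_n = 180.5 kN; R_n = 130.8 + 1·180.5 = 311.3 kN → 233 kN.
Block shear: A_gv = 840, A_nv = 552, A_nt = 224 mm²; R_n = min(0.6F_uA_nv, 0.6F_yA_gv) + U_bs·F_u·A_nt = 260.9 kN → 196 kN.
Block shear governs: 196 kN.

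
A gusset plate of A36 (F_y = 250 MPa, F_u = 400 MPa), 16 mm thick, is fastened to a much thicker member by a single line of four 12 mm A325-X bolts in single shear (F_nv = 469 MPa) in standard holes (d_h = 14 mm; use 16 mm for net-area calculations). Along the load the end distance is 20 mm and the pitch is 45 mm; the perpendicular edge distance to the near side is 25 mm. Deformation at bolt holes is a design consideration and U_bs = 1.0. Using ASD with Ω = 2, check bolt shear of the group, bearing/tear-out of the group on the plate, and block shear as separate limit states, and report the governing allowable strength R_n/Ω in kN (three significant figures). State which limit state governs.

Bolt shear: A_b = π·12²/4 = 113.1 mm²; R_n = 469 × 113.1 × 4 × 1 / 1000 = 212.2 kN → 212.2 / 2 = 106 kN.
Bearing: edge l_c = 13, r_n = 99.84 kN; interior l_c = 31, r_n = 184.3 kN; R_n = 99.84 + 3·184.3 = 652.8 kN → 326 kN.
Block shear: A_gv = 2480, A_nv = 1584, A_nt = 272 mm²; R_n = min(0.6F_uA_nv, 0.6F_yA_gv) + U_bs·F_u·A_nt = 480.8 kN → 240 kN.
Bolt shear governs: 106 kN.

106 kN (bolt shear governs)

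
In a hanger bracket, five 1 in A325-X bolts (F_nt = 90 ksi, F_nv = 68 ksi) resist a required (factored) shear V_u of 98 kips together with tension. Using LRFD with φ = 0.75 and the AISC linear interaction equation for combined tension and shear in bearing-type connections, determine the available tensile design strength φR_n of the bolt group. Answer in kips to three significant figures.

215 kips

A_b = π·1²/4 = 0.7854 in²; f_rv = 98 / (5 × 0.7854) = 24.96 ksi.
F'_nt = 1.3 F_nt − (F_nt / φF_nv) f_rv = 1.3·90 − (90/(0.75·68))·24.96 = 72.96 ksi, capped at F_nt → F'_nt = 72.96 ksi.
R_n = F'_nt · A_b · n = 72.96 × 0.7854 × 5 = 286.5 kips.
Design strength φR_n = 0.75 × 286.5 = 215 kips.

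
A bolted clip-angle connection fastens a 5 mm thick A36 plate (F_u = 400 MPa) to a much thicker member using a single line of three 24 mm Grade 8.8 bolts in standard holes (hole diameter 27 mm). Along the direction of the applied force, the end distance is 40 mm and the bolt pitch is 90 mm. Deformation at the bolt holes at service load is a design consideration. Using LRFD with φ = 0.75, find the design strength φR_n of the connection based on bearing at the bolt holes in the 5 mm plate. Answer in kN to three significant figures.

220 kN

Per bolt r_n = 1.2 l_c t F_u ≤ 2.4 d t F_u; upper limit = 2.4 × 24 × 5 × 400 / 1000 = 115.2 kN.
Edge bolt: l_c = 40 − 27/2 = 26.5 mm → 1.2 × 26.5 × 5 × 400 / 1000 = 63.6 → r_n = 63.6 kN.
Interior bolts: l_c = 90 − 27 = 63 mm → 1.2 × 63 × 5 × 400 / 1000 = 151.2 → r_n = 115.2 kN.
R_n = 1 × 63.6 + 2 × 115.2 = 294 kN.
Design strength φR_n = 0.75 × 294 = 220 kN.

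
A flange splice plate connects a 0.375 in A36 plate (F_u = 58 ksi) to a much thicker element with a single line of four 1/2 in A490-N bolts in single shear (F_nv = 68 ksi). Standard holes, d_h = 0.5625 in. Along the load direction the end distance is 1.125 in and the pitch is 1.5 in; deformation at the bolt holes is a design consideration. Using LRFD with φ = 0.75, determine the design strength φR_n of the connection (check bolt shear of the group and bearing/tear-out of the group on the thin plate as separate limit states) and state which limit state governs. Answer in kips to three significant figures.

Bolt shear: A_b = π·0.5²/4 = 0.1963 in²; R_n = 68 × 0.1963 × 4 × 1 = 53.41 kips → 0.75 × 53.41 = 40.1 kips.
Bearing (1.2 l_c t F_u ≤ 2.4 d t F_u): upper limit = 2.4·0.5·0.375·58 = 26.1 kips.
  Edge l_c = 1.125 − 0.5625/2 = 0.8438 → r_n = 22.02 kips; interior l_c = 1.5 − 0.5625 = 0.9375 → r_n = 24.47 kips.
  R_n,bearing = 1·22.02 + 3·24.47 = 95.43 kips → 0.75 × 95.43 = 71.6 kips.
Bolt shear governs: 40.1 kips.

40.1 kips (bolt shear governs)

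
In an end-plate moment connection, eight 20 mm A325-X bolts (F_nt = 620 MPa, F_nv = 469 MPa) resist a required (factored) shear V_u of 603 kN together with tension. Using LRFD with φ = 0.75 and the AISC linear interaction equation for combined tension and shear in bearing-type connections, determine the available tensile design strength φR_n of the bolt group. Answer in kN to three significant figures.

722 kN

A_b = π·20²/4 = 314.2 mm²; f_rv = 603 × 1000 / (8 × 314.2) = 239.9 MPa.
F'_nt = 1.3 F_nt − (F_nt / φF_nv) f_rv = 1.3·620 − (620/(0.75·469))·239.9 = 383.1 MPa, capped at F_nt → F'_nt = 383.1 MPa.
R_n = F'_nt · A_b · n = 383.1 × 314.2 × 8 / 1000 = 962.8 kN.
Design strength φR_n = 0.75 × 962.8 = 722 kN.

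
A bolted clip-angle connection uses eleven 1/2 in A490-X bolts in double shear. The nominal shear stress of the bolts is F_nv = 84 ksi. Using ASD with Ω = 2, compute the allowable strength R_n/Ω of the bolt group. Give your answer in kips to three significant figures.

A_b = π × 0.5² / 4 = 0.1963 in².
R_n = F_nv · A_b · n · n_s = 84 × 0.1963 × 11 × 2 = 362.9 kips.
Allowable strength R_n/Ω = 362.9 / 2 = 181 kips.

181 kips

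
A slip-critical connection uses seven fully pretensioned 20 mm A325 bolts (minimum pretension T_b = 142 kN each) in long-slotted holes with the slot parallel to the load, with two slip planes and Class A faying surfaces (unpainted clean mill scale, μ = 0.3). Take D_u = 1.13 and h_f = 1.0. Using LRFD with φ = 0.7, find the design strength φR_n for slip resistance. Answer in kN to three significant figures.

472 kN

R_n = μ · D_u · h_f · T_b · n_s · n_b = 0.3 × 1.13 × 1.0 × 142 × 2 × 7 = 673.9 kN.
Design strength φR_n = 0.7 × 673.9 = 472 kN.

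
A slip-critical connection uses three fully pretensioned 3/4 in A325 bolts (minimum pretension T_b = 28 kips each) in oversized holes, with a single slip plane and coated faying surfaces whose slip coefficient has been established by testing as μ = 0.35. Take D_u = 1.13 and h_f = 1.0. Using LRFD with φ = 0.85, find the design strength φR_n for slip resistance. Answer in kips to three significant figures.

R_n = μ · D_u · h_f · T_b · n_s · n_b = 0.35 × 1.13 × 1.0 × 28 × 1 × 3 = 33.22 kips.
Design strength φR_n = 0.85 × 33.22 = 28.2 kips.

28.2 kips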